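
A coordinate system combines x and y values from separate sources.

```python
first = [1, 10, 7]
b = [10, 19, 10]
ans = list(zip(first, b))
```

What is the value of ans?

Step 1: zip pairs elements at same index:
  Index 0: (1, 10)
  Index 1: (10, 19)
  Index 2: (7, 10)
Therefore ans = [(1, 10), (10, 19), (7, 10)].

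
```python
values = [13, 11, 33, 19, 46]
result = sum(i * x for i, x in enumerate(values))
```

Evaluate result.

Step 1: Compute i * x for each (i, x) in enumerate([13, 11, 33, 19, 46]):
  i=0, x=13: 0*13 = 0
  i=1, x=11: 1*11 = 11
  i=2, x=33: 2*33 = 66
  i=3, x=19: 3*19 = 57
  i=4, x=46: 4*46 = 184
Step 2: sum = 0 + 11 + 66 + 57 + 184 = 318.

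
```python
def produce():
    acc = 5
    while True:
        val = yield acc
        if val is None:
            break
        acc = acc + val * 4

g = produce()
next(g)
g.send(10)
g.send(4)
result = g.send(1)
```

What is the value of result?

Step 1: next() -> yield acc=5.
Step 2: send(10) -> val=10, acc = 5 + 10*4 = 45, yield 45.
Step 3: send(4) -> val=4, acc = 45 + 4*4 = 61, yield 61.
Step 4: send(1) -> val=1, acc = 61 + 1*4 = 65, yield 65.
Therefore result = 65.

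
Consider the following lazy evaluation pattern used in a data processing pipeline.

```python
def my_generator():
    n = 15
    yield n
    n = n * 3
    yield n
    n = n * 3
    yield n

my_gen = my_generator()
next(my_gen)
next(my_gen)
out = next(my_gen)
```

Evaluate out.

Step 1: Trace through generator execution:
  Yield 1: n starts at 15, yield 15
  Yield 2: n = 15 * 3 = 45, yield 45
  Yield 3: n = 45 * 3 = 135, yield 135
Step 2: First next() gets 15, second next() gets the second value, third next() yields 135.
Therefore out = 135.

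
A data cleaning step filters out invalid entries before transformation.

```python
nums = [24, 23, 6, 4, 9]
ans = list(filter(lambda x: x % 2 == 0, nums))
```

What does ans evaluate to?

Step 1: Filter elements divisible by 2:
  24 % 2 = 0: kept
  23 % 2 = 1: removed
  6 % 2 = 0: kept
  4 % 2 = 0: kept
  9 % 2 = 1: removed
Therefore ans = [24, 6, 4].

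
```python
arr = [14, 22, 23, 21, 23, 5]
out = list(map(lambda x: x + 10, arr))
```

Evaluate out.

Step 1: Apply lambda x: x + 10 to each element:
  14 -> 24
  22 -> 32
  23 -> 33
  21 -> 31
  23 -> 33
  5 -> 15
Therefore out = [24, 32, 33, 31, 33, 15].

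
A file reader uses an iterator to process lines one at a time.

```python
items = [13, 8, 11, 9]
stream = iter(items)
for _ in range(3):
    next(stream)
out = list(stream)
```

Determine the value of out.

Step 1: Create iterator over [13, 8, 11, 9].
Step 2: Advance 3 positions (consuming [13, 8, 11]).
Step 3: list() collects remaining elements: [9].
Therefore out = [9].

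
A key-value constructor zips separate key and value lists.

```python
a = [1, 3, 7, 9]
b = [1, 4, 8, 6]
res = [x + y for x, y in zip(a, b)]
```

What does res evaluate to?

Step 1: Add corresponding elements:
  1 + 1 = 2
  3 + 4 = 7
  7 + 8 = 15
  9 + 6 = 15
Therefore res = [2, 7, 15, 15].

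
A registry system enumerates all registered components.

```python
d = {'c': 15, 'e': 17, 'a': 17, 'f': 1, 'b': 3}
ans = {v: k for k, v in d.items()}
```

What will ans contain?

Step 1: Invert dict (swap keys and values):
  'c': 15 -> 15: 'c'
  'e': 17 -> 17: 'e'
  'a': 17 -> 17: 'a'
  'f': 1 -> 1: 'f'
  'b': 3 -> 3: 'b'
Therefore ans = {15: 'c', 17: 'a', 1: 'f', 3: 'b'}.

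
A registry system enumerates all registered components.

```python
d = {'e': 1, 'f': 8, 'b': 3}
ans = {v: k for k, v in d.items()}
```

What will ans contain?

Step 1: Invert dict (swap keys and values):
  'e': 1 -> 1: 'e'
  'f': 8 -> 8: 'f'
  'b': 3 -> 3: 'b'
Therefore ans = {1: 'e', 8: 'f', 3: 'b'}.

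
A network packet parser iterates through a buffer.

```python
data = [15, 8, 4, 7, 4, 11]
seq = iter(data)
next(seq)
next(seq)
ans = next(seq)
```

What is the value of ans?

Step 1: Create iterator over [15, 8, 4, 7, 4, 11].
Step 2: next() consumes 15.
Step 3: next() consumes 8.
Step 4: next() returns 4.
Therefore ans = 4.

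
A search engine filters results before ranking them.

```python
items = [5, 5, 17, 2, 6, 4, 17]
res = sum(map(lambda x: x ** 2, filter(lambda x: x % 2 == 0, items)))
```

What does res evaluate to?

Step 1: Filter even numbers from [5, 5, 17, 2, 6, 4, 17]: [2, 6, 4]
Step 2: Square each: [4, 36, 16]
Step 3: Sum = 56.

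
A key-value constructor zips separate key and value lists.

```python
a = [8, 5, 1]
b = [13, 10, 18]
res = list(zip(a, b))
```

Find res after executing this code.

Step 1: zip pairs elements at same index:
  Index 0: (8, 13)
  Index 1: (5, 10)
  Index 2: (1, 18)
Therefore res = [(8, 13), (5, 10), (1, 18)].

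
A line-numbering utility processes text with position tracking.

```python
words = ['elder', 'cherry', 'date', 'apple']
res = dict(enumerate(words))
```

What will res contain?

Step 1: enumerate pairs indices with words:
  0 -> 'elder'
  1 -> 'cherry'
  2 -> 'date'
  3 -> 'apple'
Therefore res = {0: 'elder', 1: 'cherry', 2: 'date', 3: 'apple'}.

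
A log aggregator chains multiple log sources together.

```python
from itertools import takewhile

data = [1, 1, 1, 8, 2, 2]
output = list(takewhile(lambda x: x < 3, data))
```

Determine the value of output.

Step 1: takewhile stops at first element >= 3:
  1 < 3: take
  1 < 3: take
  1 < 3: take
  8 >= 3: stop
Therefore output = [1, 1, 1].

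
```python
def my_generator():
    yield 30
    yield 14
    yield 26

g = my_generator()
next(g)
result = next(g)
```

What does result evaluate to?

Step 1: my_generator() creates a generator.
Step 2: next(g) yields 30 (consumed and discarded).
Step 3: next(g) yields 14, assigned to result.
Therefore result = 14.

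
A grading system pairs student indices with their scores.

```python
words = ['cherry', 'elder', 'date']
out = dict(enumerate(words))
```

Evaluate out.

Step 1: enumerate pairs indices with words:
  0 -> 'cherry'
  1 -> 'elder'
  2 -> 'date'
Therefore out = {0: 'cherry', 1: 'elder', 2: 'date'}.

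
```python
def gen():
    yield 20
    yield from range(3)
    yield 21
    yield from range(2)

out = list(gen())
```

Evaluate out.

Step 1: Trace yields in order:
  yield 20
  yield 0
  yield 1
  yield 2
  yield 21
  yield 0
  yield 1
Therefore out = [20, 0, 1, 2, 21, 0, 1].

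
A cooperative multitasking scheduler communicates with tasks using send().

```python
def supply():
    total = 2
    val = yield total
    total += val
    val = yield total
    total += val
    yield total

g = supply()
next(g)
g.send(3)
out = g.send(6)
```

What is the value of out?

Step 1: next() -> yield total=2.
Step 2: send(3) -> val=3, total = 2+3 = 5, yield 5.
Step 3: send(6) -> val=6, total = 5+6 = 11, yield 11.
Therefore out = 11.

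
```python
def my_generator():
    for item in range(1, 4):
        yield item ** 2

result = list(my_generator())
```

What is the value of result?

Step 1: For each item in range(1, 4), yield item**2:
  item=1: yield 1**2 = 1
  item=2: yield 2**2 = 4
  item=3: yield 3**2 = 9
Therefore result = [1, 4, 9].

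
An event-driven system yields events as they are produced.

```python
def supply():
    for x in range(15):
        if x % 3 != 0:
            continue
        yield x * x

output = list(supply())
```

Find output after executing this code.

Step 1: Only yield x**2 when x is divisible by 3:
  x=0: 0 % 3 == 0, yield 0**2 = 0
  x=3: 3 % 3 == 0, yield 3**2 = 9
  x=6: 6 % 3 == 0, yield 6**2 = 36
  x=9: 9 % 3 == 0, yield 9**2 = 81
  x=12: 12 % 3 == 0, yield 12**2 = 144
Therefore output = [0, 9, 36, 81, 144].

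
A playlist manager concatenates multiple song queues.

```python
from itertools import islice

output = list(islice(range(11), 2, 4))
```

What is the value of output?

Step 1: islice(range(11), 2, 4) takes elements at indices [2, 4).
Step 2: Elements: [2, 3].
Therefore output = [2, 3].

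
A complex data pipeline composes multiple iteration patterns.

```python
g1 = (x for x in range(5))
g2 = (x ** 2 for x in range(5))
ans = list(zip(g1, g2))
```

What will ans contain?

Step 1: g1 produces [0, 1, 2, 3, 4].
Step 2: g2 produces [0, 1, 4, 9, 16].
Step 3: zip pairs them: [(0, 0), (1, 1), (2, 4), (3, 9), (4, 16)].
Therefore ans = [(0, 0), (1, 1), (2, 4), (3, 9), (4, 16)].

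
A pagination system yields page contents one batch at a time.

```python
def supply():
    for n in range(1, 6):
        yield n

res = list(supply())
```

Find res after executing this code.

Step 1: The generator yields each value from range(1, 6).
Step 2: list() consumes all yields: [1, 2, 3, 4, 5].
Therefore res = [1, 2, 3, 4, 5].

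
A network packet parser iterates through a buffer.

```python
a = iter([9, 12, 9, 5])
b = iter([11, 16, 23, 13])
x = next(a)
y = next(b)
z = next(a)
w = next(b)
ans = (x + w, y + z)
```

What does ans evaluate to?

Step 1: a iterates [9, 12, 9, 5], b iterates [11, 16, 23, 13].
Step 2: x = next(a) = 9, y = next(b) = 11.
Step 3: z = next(a) = 12, w = next(b) = 16.
Step 4: ans = (9 + 16, 11 + 12) = (25, 23).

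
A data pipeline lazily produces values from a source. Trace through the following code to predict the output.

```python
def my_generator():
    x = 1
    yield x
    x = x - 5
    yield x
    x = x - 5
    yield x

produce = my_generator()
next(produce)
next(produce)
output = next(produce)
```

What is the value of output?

Step 1: Trace through generator execution:
  Yield 1: x starts at 1, yield 1
  Yield 2: x = 1 - 5 = -4, yield -4
  Yield 3: x = -4 - 5 = -9, yield -9
Step 2: First next() gets 1, second next() gets the second value, third next() yields -9.
Therefore output = -9.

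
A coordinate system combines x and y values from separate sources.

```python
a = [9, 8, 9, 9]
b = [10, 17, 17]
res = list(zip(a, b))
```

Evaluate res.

Step 1: zip stops at shortest (len(a)=4, len(b)=3):
  Index 0: (9, 10)
  Index 1: (8, 17)
  Index 2: (9, 17)
Step 2: Last element of a (9) has no pair, dropped.
Therefore res = [(9, 10), (8, 17), (9, 17)].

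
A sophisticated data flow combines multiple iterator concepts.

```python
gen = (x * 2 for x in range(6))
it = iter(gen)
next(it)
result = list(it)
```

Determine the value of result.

Step 1: Generator produces [0, 2, 4, 6, 8, 10].
Step 2: next(it) consumes first element (0).
Step 3: list(it) collects remaining: [2, 4, 6, 8, 10].
Therefore result = [2, 4, 6, 8, 10].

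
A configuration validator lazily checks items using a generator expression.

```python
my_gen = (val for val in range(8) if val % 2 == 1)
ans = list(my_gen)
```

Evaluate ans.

Step 1: Filter range(8) keeping only odd values:
  val=0: even, excluded
  val=1: odd, included
  val=2: even, excluded
  val=3: odd, included
  val=4: even, excluded
  val=5: odd, included
  val=6: even, excluded
  val=7: odd, included
Therefore ans = [1, 3, 5, 7].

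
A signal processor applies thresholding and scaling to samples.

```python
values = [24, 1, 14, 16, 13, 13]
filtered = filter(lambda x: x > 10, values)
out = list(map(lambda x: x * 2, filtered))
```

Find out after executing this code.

Step 1: Filter values for elements > 10:
  24: kept
  1: removed
  14: kept
  16: kept
  13: kept
  13: kept
Step 2: Map x * 2 on filtered [24, 14, 16, 13, 13]:
  24 -> 48
  14 -> 28
  16 -> 32
  13 -> 26
  13 -> 26
Therefore out = [48, 28, 32, 26, 26].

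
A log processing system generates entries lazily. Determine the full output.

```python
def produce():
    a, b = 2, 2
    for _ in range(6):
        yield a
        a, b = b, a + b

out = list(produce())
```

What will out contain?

Step 1: Fibonacci-like sequence starting with a=2, b=2:
  Iteration 1: yield a=2, then a,b = 2,4
  Iteration 2: yield a=2, then a,b = 4,6
  Iteration 3: yield a=4, then a,b = 6,10
  Iteration 4: yield a=6, then a,b = 10,16
  Iteration 5: yield a=10, then a,b = 16,26
  Iteration 6: yield a=16, then a,b = 26,42
Therefore out = [2, 2, 4, 6, 10, 16].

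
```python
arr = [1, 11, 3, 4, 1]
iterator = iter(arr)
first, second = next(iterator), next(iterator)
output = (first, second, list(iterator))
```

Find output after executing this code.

Step 1: Create iterator over [1, 11, 3, 4, 1].
Step 2: first = 1, second = 11.
Step 3: Remaining elements: [3, 4, 1].
Therefore output = (1, 11, [3, 4, 1]).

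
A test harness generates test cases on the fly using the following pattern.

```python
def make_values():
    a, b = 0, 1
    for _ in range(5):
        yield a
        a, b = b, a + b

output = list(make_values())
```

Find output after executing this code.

Step 1: Fibonacci-like sequence starting with a=0, b=1:
  Iteration 1: yield a=0, then a,b = 1,1
  Iteration 2: yield a=1, then a,b = 1,2
  Iteration 3: yield a=1, then a,b = 2,3
  Iteration 4: yield a=2, then a,b = 3,5
  Iteration 5: yield a=3, then a,b = 5,8
Therefore output = [0, 1, 1, 2, 3].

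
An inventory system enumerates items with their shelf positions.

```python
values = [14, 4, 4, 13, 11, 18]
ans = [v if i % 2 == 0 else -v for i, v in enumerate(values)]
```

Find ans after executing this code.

Step 1: For each (i, v), keep v if i is even, negate if odd:
  i=0 (even): keep 14
  i=1 (odd): negate to -4
  i=2 (even): keep 4
  i=3 (odd): negate to -13
  i=4 (even): keep 11
  i=5 (odd): negate to -18
Therefore ans = [14, -4, 4, -13, 11, -18].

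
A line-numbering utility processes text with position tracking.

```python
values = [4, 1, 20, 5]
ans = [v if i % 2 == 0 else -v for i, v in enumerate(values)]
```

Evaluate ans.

Step 1: For each (i, v), keep v if i is even, negate if odd:
  i=0 (even): keep 4
  i=1 (odd): negate to -1
  i=2 (even): keep 20
  i=3 (odd): negate to -5
Therefore ans = [4, -1, 20, -5].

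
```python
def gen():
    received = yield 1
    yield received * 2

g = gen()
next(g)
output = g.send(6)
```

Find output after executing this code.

Step 1: next(g) advances to first yield, producing 1.
Step 2: send(6) resumes, received = 6.
Step 3: yield received * 2 = 6 * 2 = 12.
Therefore output = 12.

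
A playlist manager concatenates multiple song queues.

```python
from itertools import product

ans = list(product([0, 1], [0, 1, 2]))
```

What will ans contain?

Step 1: product([0, 1], [0, 1, 2]) gives all pairs:
  (0, 0)
  (0, 1)
  (0, 2)
  (1, 0)
  (1, 1)
  (1, 2)
Therefore ans = [(0, 0), (0, 1), (0, 2), (1, 0), (1, 1), (1, 2)].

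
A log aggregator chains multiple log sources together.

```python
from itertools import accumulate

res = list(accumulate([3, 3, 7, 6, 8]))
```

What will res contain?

Step 1: accumulate computes running sums:
  + 3 = 3
  + 3 = 6
  + 7 = 13
  + 6 = 19
  + 8 = 27
Therefore res = [3, 6, 13, 19, 27].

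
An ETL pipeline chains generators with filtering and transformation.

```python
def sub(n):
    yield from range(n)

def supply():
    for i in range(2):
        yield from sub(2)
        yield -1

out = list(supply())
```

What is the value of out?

Step 1: For each i in range(2):
  i=0: yield from sub(2) -> [0, 1], then yield -1
  i=1: yield from sub(2) -> [0, 1], then yield -1
Therefore out = [0, 1, -1, 0, 1, -1].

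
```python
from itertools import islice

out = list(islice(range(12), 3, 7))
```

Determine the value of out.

Step 1: islice(range(12), 3, 7) takes elements at indices [3, 7).
Step 2: Elements: [3, 4, 5, 6].
Therefore out = [3, 4, 5, 6].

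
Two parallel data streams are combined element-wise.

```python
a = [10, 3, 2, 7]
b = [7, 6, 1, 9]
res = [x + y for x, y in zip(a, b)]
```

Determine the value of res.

Step 1: Add corresponding elements:
  10 + 7 = 17
  3 + 6 = 9
  2 + 1 = 3
  7 + 9 = 16
Therefore res = [17, 9, 3, 16].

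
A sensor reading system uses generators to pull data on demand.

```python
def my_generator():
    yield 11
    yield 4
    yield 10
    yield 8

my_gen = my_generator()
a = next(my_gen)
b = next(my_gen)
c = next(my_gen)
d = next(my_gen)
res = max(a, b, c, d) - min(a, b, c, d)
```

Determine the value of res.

Step 1: Create generator and consume all values:
  a = next(my_gen) = 11
  b = next(my_gen) = 4
  c = next(my_gen) = 10
  d = next(my_gen) = 8
Step 2: max = 11, min = 4, res = 11 - 4 = 7.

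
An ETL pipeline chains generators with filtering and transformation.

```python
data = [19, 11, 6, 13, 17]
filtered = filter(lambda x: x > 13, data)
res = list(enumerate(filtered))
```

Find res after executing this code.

Step 1: Filter [19, 11, 6, 13, 17] for > 13: [19, 17].
Step 2: enumerate re-indexes from 0: [(0, 19), (1, 17)].
Therefore res = [(0, 19), (1, 17)].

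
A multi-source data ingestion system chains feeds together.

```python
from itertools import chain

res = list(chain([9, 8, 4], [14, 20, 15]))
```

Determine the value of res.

Step 1: chain() concatenates iterables: [9, 8, 4] + [14, 20, 15].
Therefore res = [9, 8, 4, 14, 20, 15].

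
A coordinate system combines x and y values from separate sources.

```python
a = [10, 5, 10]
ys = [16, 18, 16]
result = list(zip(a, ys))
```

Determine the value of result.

Step 1: zip pairs elements at same index:
  Index 0: (10, 16)
  Index 1: (5, 18)
  Index 2: (10, 16)
Therefore result = [(10, 16), (5, 18), (10, 16)].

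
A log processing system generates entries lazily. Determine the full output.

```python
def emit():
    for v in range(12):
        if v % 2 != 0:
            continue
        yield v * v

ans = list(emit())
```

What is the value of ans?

Step 1: Only yield v**2 when v is divisible by 2:
  v=0: 0 % 2 == 0, yield 0**2 = 0
  v=2: 2 % 2 == 0, yield 2**2 = 4
  v=4: 4 % 2 == 0, yield 4**2 = 16
  v=6: 6 % 2 == 0, yield 6**2 = 36
  v=8: 8 % 2 == 0, yield 8**2 = 64
  v=10: 10 % 2 == 0, yield 10**2 = 100
Therefore ans = [0, 4, 16, 36, 64, 100].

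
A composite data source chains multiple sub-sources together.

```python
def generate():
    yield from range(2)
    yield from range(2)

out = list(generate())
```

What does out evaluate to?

Step 1: Trace yields in order:
  yield 0
  yield 1
  yield 0
  yield 1
Therefore out = [0, 1, 0, 1].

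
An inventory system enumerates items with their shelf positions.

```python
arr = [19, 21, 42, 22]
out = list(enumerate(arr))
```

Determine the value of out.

Step 1: enumerate pairs each element with its index:
  (0, 19)
  (1, 21)
  (2, 42)
  (3, 22)
Therefore out = [(0, 19), (1, 21), (2, 42), (3, 22)].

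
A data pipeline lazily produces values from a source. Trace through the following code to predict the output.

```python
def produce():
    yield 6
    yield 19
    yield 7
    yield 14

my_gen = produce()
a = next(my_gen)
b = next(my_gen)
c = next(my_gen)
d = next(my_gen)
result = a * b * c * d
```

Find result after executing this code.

Step 1: Create generator and consume all values:
  a = next(my_gen) = 6
  b = next(my_gen) = 19
  c = next(my_gen) = 7
  d = next(my_gen) = 14
Step 2: result = 6 * 19 * 7 * 14 = 11172.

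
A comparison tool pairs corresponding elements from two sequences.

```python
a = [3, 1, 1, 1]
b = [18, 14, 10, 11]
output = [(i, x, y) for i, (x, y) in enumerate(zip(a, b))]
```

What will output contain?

Step 1: enumerate(zip(a, b)) gives index with paired elements:
  i=0: (3, 18)
  i=1: (1, 14)
  i=2: (1, 10)
  i=3: (1, 11)
Therefore output = [(0, 3, 18), (1, 1, 14), (2, 1, 10), (3, 1, 11)].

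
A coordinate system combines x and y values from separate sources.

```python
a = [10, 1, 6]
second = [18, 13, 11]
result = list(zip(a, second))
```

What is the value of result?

Step 1: zip pairs elements at same index:
  Index 0: (10, 18)
  Index 1: (1, 13)
  Index 2: (6, 11)
Therefore result = [(10, 18), (1, 13), (6, 11)].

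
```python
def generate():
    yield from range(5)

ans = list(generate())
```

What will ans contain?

Step 1: yield from delegates to the iterable, yielding each element.
Step 2: Collected values: [0, 1, 2, 3, 4].
Therefore ans = [0, 1, 2, 3, 4].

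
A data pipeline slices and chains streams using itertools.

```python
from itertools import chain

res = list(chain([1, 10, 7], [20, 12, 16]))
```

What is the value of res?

Step 1: chain() concatenates iterables: [1, 10, 7] + [20, 12, 16].
Therefore res = [1, 10, 7, 20, 12, 16].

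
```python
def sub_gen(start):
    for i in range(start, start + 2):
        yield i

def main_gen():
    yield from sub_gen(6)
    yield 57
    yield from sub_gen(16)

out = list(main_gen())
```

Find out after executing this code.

Step 1: main_gen() delegates to sub_gen(6):
  yield 6
  yield 7
Step 2: yield 57
Step 3: Delegates to sub_gen(16):
  yield 16
  yield 17
Therefore out = [6, 7, 57, 16, 17].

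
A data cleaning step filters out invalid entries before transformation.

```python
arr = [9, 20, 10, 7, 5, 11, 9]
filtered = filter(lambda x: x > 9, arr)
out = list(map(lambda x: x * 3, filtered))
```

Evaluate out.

Step 1: Filter arr for elements > 9:
  9: removed
  20: kept
  10: kept
  7: removed
  5: removed
  11: kept
  9: removed
Step 2: Map x * 3 on filtered [20, 10, 11]:
  20 -> 60
  10 -> 30
  11 -> 33
Therefore out = [60, 30, 33].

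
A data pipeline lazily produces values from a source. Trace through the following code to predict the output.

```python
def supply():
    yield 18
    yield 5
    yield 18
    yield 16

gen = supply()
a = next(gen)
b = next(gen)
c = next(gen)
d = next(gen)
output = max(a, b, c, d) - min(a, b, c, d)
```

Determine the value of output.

Step 1: Create generator and consume all values:
  a = next(gen) = 18
  b = next(gen) = 5
  c = next(gen) = 18
  d = next(gen) = 16
Step 2: max = 18, min = 5, output = 18 - 5 = 13.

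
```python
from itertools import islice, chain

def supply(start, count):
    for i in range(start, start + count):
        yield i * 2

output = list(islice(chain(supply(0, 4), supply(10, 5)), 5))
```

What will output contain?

Step 1: supply(0, 4) yields [0, 2, 4, 6].
Step 2: supply(10, 5) yields [20, 22, 24, 26, 28].
Step 3: chain concatenates: [0, 2, 4, 6, 20, 22, 24, 26, 28].
Step 4: islice takes first 5: [0, 2, 4, 6, 20].
Therefore output = [0, 2, 4, 6, 20].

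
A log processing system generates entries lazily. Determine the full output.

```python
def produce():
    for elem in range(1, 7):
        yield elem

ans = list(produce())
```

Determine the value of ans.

Step 1: The generator yields each value from range(1, 7).
Step 2: list() consumes all yields: [1, 2, 3, 4, 5, 6].
Therefore ans = [1, 2, 3, 4, 5, 6].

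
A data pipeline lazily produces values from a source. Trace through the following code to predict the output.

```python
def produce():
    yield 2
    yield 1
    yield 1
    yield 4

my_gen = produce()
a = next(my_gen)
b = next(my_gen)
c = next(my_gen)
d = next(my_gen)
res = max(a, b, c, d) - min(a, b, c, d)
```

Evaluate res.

Step 1: Create generator and consume all values:
  a = next(my_gen) = 2
  b = next(my_gen) = 1
  c = next(my_gen) = 1
  d = next(my_gen) = 4
Step 2: max = 4, min = 1, res = 4 - 1 = 3.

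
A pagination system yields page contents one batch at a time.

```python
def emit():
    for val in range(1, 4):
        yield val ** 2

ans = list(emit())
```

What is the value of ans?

Step 1: For each val in range(1, 4), yield val**2:
  val=1: yield 1**2 = 1
  val=2: yield 2**2 = 4
  val=3: yield 3**2 = 9
Therefore ans = [1, 4, 9].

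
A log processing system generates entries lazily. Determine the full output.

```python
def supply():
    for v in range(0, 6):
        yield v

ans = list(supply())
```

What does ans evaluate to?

Step 1: The generator yields each value from range(0, 6).
Step 2: list() consumes all yields: [0, 1, 2, 3, 4, 5].
Therefore ans = [0, 1, 2, 3, 4, 5].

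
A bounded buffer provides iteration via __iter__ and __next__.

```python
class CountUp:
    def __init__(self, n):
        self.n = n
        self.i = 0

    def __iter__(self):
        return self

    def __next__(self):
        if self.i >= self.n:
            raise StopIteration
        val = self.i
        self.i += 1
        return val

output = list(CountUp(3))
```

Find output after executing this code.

Step 1: CountUp(3) creates an iterator counting 0 to 2.
Step 2: list() consumes all values: [0, 1, 2].
Therefore output = [0, 1, 2].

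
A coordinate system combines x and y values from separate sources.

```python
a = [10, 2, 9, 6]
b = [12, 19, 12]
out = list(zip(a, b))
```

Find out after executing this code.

Step 1: zip stops at shortest (len(a)=4, len(b)=3):
  Index 0: (10, 12)
  Index 1: (2, 19)
  Index 2: (9, 12)
Step 2: Last element of a (6) has no pair, dropped.
Therefore out = [(10, 12), (2, 19), (9, 12)].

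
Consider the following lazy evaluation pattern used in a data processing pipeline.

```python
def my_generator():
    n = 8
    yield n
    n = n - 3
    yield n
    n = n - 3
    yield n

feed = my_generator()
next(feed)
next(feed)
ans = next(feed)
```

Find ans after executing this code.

Step 1: Trace through generator execution:
  Yield 1: n starts at 8, yield 8
  Yield 2: n = 8 - 3 = 5, yield 5
  Yield 3: n = 5 - 3 = 2, yield 2
Step 2: First next() gets 8, second next() gets the second value, third next() yields 2.
Therefore ans = 2.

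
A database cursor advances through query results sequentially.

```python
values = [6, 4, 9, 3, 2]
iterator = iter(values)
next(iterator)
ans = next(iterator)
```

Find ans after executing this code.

Step 1: Create iterator over [6, 4, 9, 3, 2].
Step 2: next() consumes 6.
Step 3: next() returns 4.
Therefore ans = 4.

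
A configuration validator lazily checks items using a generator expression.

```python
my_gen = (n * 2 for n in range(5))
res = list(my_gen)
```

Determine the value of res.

Step 1: For each n in range(5), compute n*2:
  n=0: 0*2 = 0
  n=1: 1*2 = 2
  n=2: 2*2 = 4
  n=3: 3*2 = 6
  n=4: 4*2 = 8
Therefore res = [0, 2, 4, 6, 8].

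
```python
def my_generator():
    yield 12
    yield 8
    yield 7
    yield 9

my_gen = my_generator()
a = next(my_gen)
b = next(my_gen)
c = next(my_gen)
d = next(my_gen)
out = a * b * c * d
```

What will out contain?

Step 1: Create generator and consume all values:
  a = next(my_gen) = 12
  b = next(my_gen) = 8
  c = next(my_gen) = 7
  d = next(my_gen) = 9
Step 2: out = 12 * 8 * 7 * 9 = 6048.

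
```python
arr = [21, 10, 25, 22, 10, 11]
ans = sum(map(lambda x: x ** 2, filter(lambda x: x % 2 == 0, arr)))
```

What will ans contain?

Step 1: Filter even numbers from [21, 10, 25, 22, 10, 11]: [10, 22, 10]
Step 2: Square each: [100, 484, 100]
Step 3: Sum = 684.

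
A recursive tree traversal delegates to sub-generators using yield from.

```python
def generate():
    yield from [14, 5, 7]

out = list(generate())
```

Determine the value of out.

Step 1: yield from delegates to the iterable, yielding each element.
Step 2: Collected values: [14, 5, 7].
Therefore out = [14, 5, 7].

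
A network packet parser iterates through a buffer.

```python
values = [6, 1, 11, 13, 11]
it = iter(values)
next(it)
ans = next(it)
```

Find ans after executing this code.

Step 1: Create iterator over [6, 1, 11, 13, 11].
Step 2: next() consumes 6.
Step 3: next() returns 1.
Therefore ans = 1.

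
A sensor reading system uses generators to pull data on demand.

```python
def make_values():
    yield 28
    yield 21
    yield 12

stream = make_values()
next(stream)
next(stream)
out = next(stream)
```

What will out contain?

Step 1: make_values() creates a generator.
Step 2: next(stream) yields 28 (consumed and discarded).
Step 3: next(stream) yields 21 (consumed and discarded).
Step 4: next(stream) yields 12, assigned to out.
Therefore out = 12.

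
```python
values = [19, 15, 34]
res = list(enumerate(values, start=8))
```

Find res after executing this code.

Step 1: enumerate with start=8:
  (8, 19)
  (9, 15)
  (10, 34)
Therefore res = [(8, 19), (9, 15), (10, 34)].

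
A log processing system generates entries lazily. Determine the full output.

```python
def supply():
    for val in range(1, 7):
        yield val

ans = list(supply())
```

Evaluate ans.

Step 1: The generator yields each value from range(1, 7).
Step 2: list() consumes all yields: [1, 2, 3, 4, 5, 6].
Therefore ans = [1, 2, 3, 4, 5, 6].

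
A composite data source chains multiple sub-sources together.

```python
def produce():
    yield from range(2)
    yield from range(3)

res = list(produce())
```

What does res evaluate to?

Step 1: Trace yields in order:
  yield 0
  yield 1
  yield 0
  yield 1
  yield 2
Therefore res = [0, 1, 0, 1, 2].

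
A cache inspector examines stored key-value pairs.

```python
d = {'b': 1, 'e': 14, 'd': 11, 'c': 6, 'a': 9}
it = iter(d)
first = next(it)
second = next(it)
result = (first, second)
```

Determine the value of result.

Step 1: iter(d) iterates over keys: ['b', 'e', 'd', 'c', 'a'].
Step 2: first = next(it) = 'b', second = next(it) = 'e'.
Therefore result = ('b', 'e').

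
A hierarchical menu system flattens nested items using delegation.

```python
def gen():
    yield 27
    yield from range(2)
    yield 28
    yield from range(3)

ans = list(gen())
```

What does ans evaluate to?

Step 1: Trace yields in order:
  yield 27
  yield 0
  yield 1
  yield 28
  yield 0
  yield 1
  yield 2
Therefore ans = [27, 0, 1, 28, 0, 1, 2].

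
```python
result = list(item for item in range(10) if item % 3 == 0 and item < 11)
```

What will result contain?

Step 1: Filter range(10) where item % 3 == 0 and item < 11:
  item=0: both conditions met, included
  item=1: excluded (1 % 3 != 0)
  item=2: excluded (2 % 3 != 0)
  item=3: both conditions met, included
  item=4: excluded (4 % 3 != 0)
  item=5: excluded (5 % 3 != 0)
  item=6: both conditions met, included
  item=7: excluded (7 % 3 != 0)
  item=8: excluded (8 % 3 != 0)
  item=9: both conditions met, included
Therefore result = [0, 3, 6, 9].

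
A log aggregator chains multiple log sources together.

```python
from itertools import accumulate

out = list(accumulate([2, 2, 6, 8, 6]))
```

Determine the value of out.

Step 1: accumulate computes running sums:
  + 2 = 2
  + 2 = 4
  + 6 = 10
  + 8 = 18
  + 6 = 24
Therefore out = [2, 4, 10, 18, 24].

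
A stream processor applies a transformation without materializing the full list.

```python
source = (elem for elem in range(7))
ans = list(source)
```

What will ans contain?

Step 1: Generator expression iterates range(7): [0, 1, 2, 3, 4, 5, 6].
Step 2: list() collects all values.
Therefore ans = [0, 1, 2, 3, 4, 5, 6].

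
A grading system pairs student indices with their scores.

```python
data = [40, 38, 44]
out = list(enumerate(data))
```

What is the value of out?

Step 1: enumerate pairs each element with its index:
  (0, 40)
  (1, 38)
  (2, 44)
Therefore out = [(0, 40), (1, 38), (2, 44)].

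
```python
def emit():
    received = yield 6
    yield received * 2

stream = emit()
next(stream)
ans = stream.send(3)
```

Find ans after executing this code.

Step 1: next(stream) advances to first yield, producing 6.
Step 2: send(3) resumes, received = 3.
Step 3: yield received * 2 = 3 * 2 = 6.
Therefore ans = 6.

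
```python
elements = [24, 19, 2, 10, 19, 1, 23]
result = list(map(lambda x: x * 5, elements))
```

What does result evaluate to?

Step 1: Apply lambda x: x * 5 to each element:
  24 -> 120
  19 -> 95
  2 -> 10
  10 -> 50
  19 -> 95
  1 -> 5
  23 -> 115
Therefore result = [120, 95, 10, 50, 95, 5, 115].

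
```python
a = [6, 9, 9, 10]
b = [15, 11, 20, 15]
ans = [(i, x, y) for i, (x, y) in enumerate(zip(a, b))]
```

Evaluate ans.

Step 1: enumerate(zip(a, b)) gives index with paired elements:
  i=0: (6, 15)
  i=1: (9, 11)
  i=2: (9, 20)
  i=3: (10, 15)
Therefore ans = [(0, 6, 15), (1, 9, 11), (2, 9, 20), (3, 10, 15)].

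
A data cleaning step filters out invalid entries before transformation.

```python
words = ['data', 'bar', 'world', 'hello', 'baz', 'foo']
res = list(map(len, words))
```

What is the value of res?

Step 1: Map len() to each word:
  'data' -> 4
  'bar' -> 3
  'world' -> 5
  'hello' -> 5
  'baz' -> 3
  'foo' -> 3
Therefore res = [4, 3, 5, 5, 3, 3].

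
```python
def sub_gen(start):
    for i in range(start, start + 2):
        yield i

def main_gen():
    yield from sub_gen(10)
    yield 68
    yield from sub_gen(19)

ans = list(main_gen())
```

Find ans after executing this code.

Step 1: main_gen() delegates to sub_gen(10):
  yield 10
  yield 11
Step 2: yield 68
Step 3: Delegates to sub_gen(19):
  yield 19
  yield 20
Therefore ans = [10, 11, 68, 19, 20].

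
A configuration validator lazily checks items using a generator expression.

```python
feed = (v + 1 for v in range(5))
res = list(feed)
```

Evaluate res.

Step 1: For each v in range(5), compute v+1:
  v=0: 0+1 = 1
  v=1: 1+1 = 2
  v=2: 2+1 = 3
  v=3: 3+1 = 4
  v=4: 4+1 = 5
Therefore res = [1, 2, 3, 4, 5].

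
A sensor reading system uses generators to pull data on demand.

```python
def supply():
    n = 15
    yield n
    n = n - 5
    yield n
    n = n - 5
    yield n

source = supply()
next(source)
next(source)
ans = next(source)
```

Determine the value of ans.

Step 1: Trace through generator execution:
  Yield 1: n starts at 15, yield 15
  Yield 2: n = 15 - 5 = 10, yield 10
  Yield 3: n = 10 - 5 = 5, yield 5
Step 2: First next() gets 15, second next() gets the second value, third next() yields 5.
Therefore ans = 5.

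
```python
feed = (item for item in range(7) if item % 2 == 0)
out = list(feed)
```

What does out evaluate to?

Step 1: Filter range(7) keeping only even values:
  item=0: even, included
  item=1: odd, excluded
  item=2: even, included
  item=3: odd, excluded
  item=4: even, included
  item=5: odd, excluded
  item=6: even, included
Therefore out = [0, 2, 4, 6].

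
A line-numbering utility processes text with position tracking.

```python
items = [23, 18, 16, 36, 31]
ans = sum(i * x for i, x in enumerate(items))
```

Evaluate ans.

Step 1: Compute i * x for each (i, x) in enumerate([23, 18, 16, 36, 31]):
  i=0, x=23: 0*23 = 0
  i=1, x=18: 1*18 = 18
  i=2, x=16: 2*16 = 32
  i=3, x=36: 3*36 = 108
  i=4, x=31: 4*31 = 124
Step 2: sum = 0 + 18 + 32 + 108 + 124 = 282.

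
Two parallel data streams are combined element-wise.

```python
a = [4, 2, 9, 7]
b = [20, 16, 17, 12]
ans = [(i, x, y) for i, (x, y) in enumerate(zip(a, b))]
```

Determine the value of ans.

Step 1: enumerate(zip(a, b)) gives index with paired elements:
  i=0: (4, 20)
  i=1: (2, 16)
  i=2: (9, 17)
  i=3: (7, 12)
Therefore ans = [(0, 4, 20), (1, 2, 16), (2, 9, 17), (3, 7, 12)].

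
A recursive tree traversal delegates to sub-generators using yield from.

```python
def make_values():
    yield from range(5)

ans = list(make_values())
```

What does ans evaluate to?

Step 1: yield from delegates to the iterable, yielding each element.
Step 2: Collected values: [0, 1, 2, 3, 4].
Therefore ans = [0, 1, 2, 3, 4].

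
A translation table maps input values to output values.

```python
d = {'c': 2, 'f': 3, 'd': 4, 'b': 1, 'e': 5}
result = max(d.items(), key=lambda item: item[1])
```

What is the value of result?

Step 1: Find item with maximum value:
  ('c', 2)
  ('f', 3)
  ('d', 4)
  ('b', 1)
  ('e', 5)
Step 2: Maximum value is 5 at key 'e'.
Therefore result = ('e', 5).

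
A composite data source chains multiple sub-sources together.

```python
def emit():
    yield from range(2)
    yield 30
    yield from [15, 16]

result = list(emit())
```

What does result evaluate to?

Step 1: Trace yields in order:
  yield 0
  yield 1
  yield 30
  yield 15
  yield 16
Therefore result = [0, 1, 30, 15, 16].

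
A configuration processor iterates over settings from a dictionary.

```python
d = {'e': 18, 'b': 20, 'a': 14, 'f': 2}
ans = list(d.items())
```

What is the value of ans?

Step 1: d.items() returns (key, value) pairs in insertion order.
Therefore ans = [('e', 18), ('b', 20), ('a', 14), ('f', 2)].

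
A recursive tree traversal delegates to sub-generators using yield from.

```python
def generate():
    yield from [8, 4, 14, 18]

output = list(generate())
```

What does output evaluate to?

Step 1: yield from delegates to the iterable, yielding each element.
Step 2: Collected values: [8, 4, 14, 18].
Therefore output = [8, 4, 14, 18].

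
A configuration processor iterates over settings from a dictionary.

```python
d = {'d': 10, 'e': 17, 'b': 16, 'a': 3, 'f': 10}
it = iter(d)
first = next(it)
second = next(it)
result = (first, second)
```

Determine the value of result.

Step 1: iter(d) iterates over keys: ['d', 'e', 'b', 'a', 'f'].
Step 2: first = next(it) = 'd', second = next(it) = 'e'.
Therefore result = ('d', 'e').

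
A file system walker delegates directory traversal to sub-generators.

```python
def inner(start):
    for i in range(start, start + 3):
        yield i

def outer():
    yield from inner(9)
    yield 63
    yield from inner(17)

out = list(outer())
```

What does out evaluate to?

Step 1: outer() delegates to inner(9):
  yield 9
  yield 10
  yield 11
Step 2: yield 63
Step 3: Delegates to inner(17):
  yield 17
  yield 18
  yield 19
Therefore out = [9, 10, 11, 63, 17, 18, 19].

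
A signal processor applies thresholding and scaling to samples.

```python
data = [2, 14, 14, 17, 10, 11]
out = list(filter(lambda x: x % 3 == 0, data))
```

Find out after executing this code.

Step 1: Filter elements divisible by 3:
  2 % 3 = 2: removed
  14 % 3 = 2: removed
  14 % 3 = 2: removed
  17 % 3 = 2: removed
  10 % 3 = 1: removed
  11 % 3 = 2: removed
Therefore out = [].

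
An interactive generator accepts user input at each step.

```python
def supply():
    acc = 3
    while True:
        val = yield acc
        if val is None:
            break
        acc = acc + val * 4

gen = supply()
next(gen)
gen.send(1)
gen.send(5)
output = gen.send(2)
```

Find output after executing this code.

Step 1: next() -> yield acc=3.
Step 2: send(1) -> val=1, acc = 3 + 1*4 = 7, yield 7.
Step 3: send(5) -> val=5, acc = 7 + 5*4 = 27, yield 27.
Step 4: send(2) -> val=2, acc = 27 + 2*4 = 35, yield 35.
Therefore output = 35.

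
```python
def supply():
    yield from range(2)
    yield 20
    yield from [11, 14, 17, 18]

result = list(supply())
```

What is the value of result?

Step 1: Trace yields in order:
  yield 0
  yield 1
  yield 20
  yield 11
  yield 14
  yield 17
  yield 18
Therefore result = [0, 1, 20, 11, 14, 17, 18].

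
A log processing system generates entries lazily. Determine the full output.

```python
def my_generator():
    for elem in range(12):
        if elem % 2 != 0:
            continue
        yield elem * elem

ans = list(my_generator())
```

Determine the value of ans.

Step 1: Only yield elem**2 when elem is divisible by 2:
  elem=0: 0 % 2 == 0, yield 0**2 = 0
  elem=2: 2 % 2 == 0, yield 2**2 = 4
  elem=4: 4 % 2 == 0, yield 4**2 = 16
  elem=6: 6 % 2 == 0, yield 6**2 = 36
  elem=8: 8 % 2 == 0, yield 8**2 = 64
  elem=10: 10 % 2 == 0, yield 10**2 = 100
Therefore ans = [0, 4, 16, 36, 64, 100].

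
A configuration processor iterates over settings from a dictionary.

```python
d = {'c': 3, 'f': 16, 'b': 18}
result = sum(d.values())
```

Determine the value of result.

Step 1: d.values() = [3, 16, 18].
Step 2: sum = 37.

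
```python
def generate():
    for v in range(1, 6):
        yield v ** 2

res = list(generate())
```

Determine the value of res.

Step 1: For each v in range(1, 6), yield v**2:
  v=1: yield 1**2 = 1
  v=2: yield 2**2 = 4
  v=3: yield 3**2 = 9
  v=4: yield 4**2 = 16
  v=5: yield 5**2 = 25
Therefore res = [1, 4, 9, 16, 25].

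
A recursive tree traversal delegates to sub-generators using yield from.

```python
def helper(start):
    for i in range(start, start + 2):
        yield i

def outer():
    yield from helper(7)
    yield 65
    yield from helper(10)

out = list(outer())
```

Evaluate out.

Step 1: outer() delegates to helper(7):
  yield 7
  yield 8
Step 2: yield 65
Step 3: Delegates to helper(10):
  yield 10
  yield 11
Therefore out = [7, 8, 65, 10, 11].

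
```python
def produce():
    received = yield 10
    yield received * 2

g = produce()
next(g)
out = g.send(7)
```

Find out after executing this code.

Step 1: next(g) advances to first yield, producing 10.
Step 2: send(7) resumes, received = 7.
Step 3: yield received * 2 = 7 * 2 = 14.
Therefore out = 14.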